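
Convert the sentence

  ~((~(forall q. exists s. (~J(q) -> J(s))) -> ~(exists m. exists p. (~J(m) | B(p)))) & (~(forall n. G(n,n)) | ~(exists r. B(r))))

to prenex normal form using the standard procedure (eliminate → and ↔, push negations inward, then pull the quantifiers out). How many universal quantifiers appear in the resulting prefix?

2

First replace A → B with ¬A ∨ B.
  ~((~~(forall q. exists s. (~~J(q) | J(s))) | ~(exists m. exists p. (~J(m) | B(p)))) & (~(forall n. G(n,n)) | ~(exists r. B(r))))
Push ¬ through the quantifiers and connectives to reach negation normal form:
  (exists q. forall s. (~J(q) & ~J(s))) & (exists m. exists p. (~J(m) | B(p))) | (forall n. G(n,n)) & (exists r. B(r))
Pull the quantifiers to the front (each side's bound variable is not free in the other side):
  exists q. forall s. exists m. exists p. forall n. exists r. (~J(q) & ~J(s) & (~J(m) | B(p)) | G(n,n) & B(r))
The prefix is exists q forall s exists m exists p forall n exists r: 2 universal, 4 existential.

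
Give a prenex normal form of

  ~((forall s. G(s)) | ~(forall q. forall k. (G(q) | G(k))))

exists s. forall q. forall k. (~G(s) & (G(q) | G(k)))

Move each ¬ inward, flipping quantifiers it crosses:
  (exists s. ~G(s)) & (forall q. forall k. (G(q) | G(k)))
All bound variables are already distinct, so no renaming is needed.
Extract every quantifier outward, since the variables are now distinct and don't occur free across branches:
  exists s. forall q. forall k. (~G(s) & (G(q) | G(k)))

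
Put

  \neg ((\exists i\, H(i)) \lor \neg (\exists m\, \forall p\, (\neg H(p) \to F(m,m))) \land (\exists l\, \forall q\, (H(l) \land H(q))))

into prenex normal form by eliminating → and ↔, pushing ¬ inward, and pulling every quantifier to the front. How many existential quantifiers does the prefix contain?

First replace A → B with ¬A ∨ B.
  \neg ((\exists i\, H(i)) \lor \neg (\exists m\, \forall p\, (\neg \neg H(p) \lor F(m,m))) \land (\exists l\, \forall q\, (H(l) \land H(q))))
Push ¬ through the quantifiers and connectives to reach negation normal form:
  (\forall i\, \neg H(i)) \land ((\exists m\, \forall p\, (H(p) \lor F(m,m))) \lor (\forall l\, \exists q\, (\neg H(l) \lor \neg H(q))))
Extract every quantifier outward, since the variables are now distinct and don't occur free across branches:
  \forall i\, \exists m\, \forall p\, \forall l\, \exists q\, (\neg H(i) \land (H(p) \lor F(m,m) \lor \neg H(l) \lor \neg H(q)))
The prefix is \forall i \exists m \forall p \forall l \exists q: 3 universal, 2 existential.

2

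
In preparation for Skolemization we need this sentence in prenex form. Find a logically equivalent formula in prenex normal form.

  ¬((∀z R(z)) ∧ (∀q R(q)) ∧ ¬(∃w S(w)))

∃z ∃q ∃w (¬R(z) ∨ ¬R(q) ∨ S(w))

Drive negations inward (¬∀x A ≡ ∃x ¬A, ¬∃x A ≡ ∀x ¬A, De Morgan for ∧/∨):
  (∃z ¬R(z)) ∨ (∃q ¬R(q)) ∨ (∃w S(w))
All bound variables are already distinct, so no renaming is needed.
Finally move all quantifiers to the prefix:
  ∃z ∃q ∃w (¬R(z) ∨ ¬R(q) ∨ S(w))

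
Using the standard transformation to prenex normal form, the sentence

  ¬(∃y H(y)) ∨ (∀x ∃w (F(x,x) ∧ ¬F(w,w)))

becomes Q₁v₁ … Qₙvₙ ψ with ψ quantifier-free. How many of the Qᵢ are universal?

Drive negations inward (¬∀x A ≡ ∃x ¬A, ¬∃x A ≡ ∀x ¬A, De Morgan for ∧/∨):
  (∀y ¬H(y)) ∨ (∀x ∃w (F(x,x) ∧ ¬F(w,w)))
All bound variables are already distinct, so no renaming is needed.
Extract every quantifier outward, since the variables are now distinct and don't occur free across branches:
  ∀y ∀x ∃w (¬H(y) ∨ F(x,x) ∧ ¬F(w,w))
The prefix is ∀y ∀x ∃w: 2 universal, 1 existential.

2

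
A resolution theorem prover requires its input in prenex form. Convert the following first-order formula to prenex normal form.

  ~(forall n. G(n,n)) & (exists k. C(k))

exists n. exists k. (~G(n,n) & C(k))

Push ¬ through the quantifiers and connectives to reach negation normal form:
  (exists n. ~G(n,n)) & (exists k. C(k))
Extract every quantifier outward, since the variables are now distinct and don't occur free across branches:
  exists n. exists k. (~G(n,n) & C(k))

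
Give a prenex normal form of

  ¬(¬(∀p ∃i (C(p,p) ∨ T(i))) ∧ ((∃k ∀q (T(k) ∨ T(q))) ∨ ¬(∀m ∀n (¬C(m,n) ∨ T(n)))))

∀p ∃i ∀k ∃q ∀m ∀n (C(p,p) ∨ T(i) ∨ ¬T(k) ∧ ¬T(q) ∧ (¬C(m,n) ∨ T(n)))

Push ¬ through the quantifiers and connectives to reach negation normal form:
  (∀p ∃i (C(p,p) ∨ T(i))) ∨ (∀k ∃q (¬T(k) ∧ ¬T(q))) ∧ (∀m ∀n (¬C(m,n) ∨ T(n)))
All bound variables are already distinct, so no renaming is needed.
Pull the quantifiers to the front (each side's bound variable is not free in the other side):
  ∀p ∃i ∀k ∃q ∀m ∀n (C(p,p) ∨ T(i) ∨ ¬T(k) ∧ ¬T(q) ∧ (¬C(m,n) ∨ T(n)))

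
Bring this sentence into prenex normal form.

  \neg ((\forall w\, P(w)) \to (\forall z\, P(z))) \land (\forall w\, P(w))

\forall w\, \exists z\, \forall a\, (P(w) \land \neg P(z) \land P(a))

Eliminate → and ↔ using ¬ and ∨.
  \neg (\neg (\forall w\, P(w)) \lor (\forall z\, P(z))) \land (\forall w\, P(w))
Push ¬ through the quantifiers and connectives to reach negation normal form:
  (\forall w\, P(w)) \land (\exists z\, \neg P(z)) \land (\forall w\, P(w))
Give each quantifier a distinct variable: w↦a.
  (\forall w\, P(w)) \land (\exists z\, \neg P(z)) \land (\forall a\, P(a))
Finally move all quantifiers to the prefix:
  \forall w\, \exists z\, \forall a\, (P(w) \land \neg P(z) \land P(a))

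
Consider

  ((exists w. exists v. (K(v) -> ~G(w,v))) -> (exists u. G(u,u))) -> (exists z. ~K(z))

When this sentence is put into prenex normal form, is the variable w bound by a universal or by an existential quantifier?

Rewrite implications/biconditionals: A → B as ¬A ∨ B.
  ~(~(exists w. exists v. (~K(v) | ~G(w,v))) | (exists u. G(u,u))) | (exists z. ~K(z))
Move each ¬ inward, flipping quantifiers it crosses:
  (exists w. exists v. (~K(v) | ~G(w,v))) & (forall u. ~G(u,u)) | (exists z. ~K(z))
All bound variables are already distinct, so no renaming is needed.
Pull the quantifiers to the front (each side's bound variable is not free in the other side):
  exists w. exists v. forall u. exists z. ((~K(v) | ~G(w,v)) & ~G(u,u) | ~K(z))
The quantifier exists w sits under an even number of negations (counting the antecedent side of each →), so it remains existential.

existential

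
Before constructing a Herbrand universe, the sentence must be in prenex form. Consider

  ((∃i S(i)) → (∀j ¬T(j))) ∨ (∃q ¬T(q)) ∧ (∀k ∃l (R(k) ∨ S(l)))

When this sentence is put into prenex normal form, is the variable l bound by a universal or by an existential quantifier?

First replace A → B with ¬A ∨ B.
  ¬(∃i S(i)) ∨ (∀j ¬T(j)) ∨ (∃q ¬T(q)) ∧ (∀k ∃l (R(k) ∨ S(l)))
Push ¬ through the quantifiers and connectives to reach negation normal form:
  (∀i ¬S(i)) ∨ (∀j ¬T(j)) ∨ (∃q ¬T(q)) ∧ (∀k ∃l (R(k) ∨ S(l)))
All bound variables are already distinct, so no renaming is needed.
Extract every quantifier outward, since the variables are now distinct and don't occur free across branches:
  ∀i ∀j ∃q ∀k ∃l (¬S(i) ∨ ¬T(j) ∨ ¬T(q) ∧ (R(k) ∨ S(l)))
The quantifier ∃l sits under an even number of negations (counting the antecedent side of each →), so it remains existential.

existential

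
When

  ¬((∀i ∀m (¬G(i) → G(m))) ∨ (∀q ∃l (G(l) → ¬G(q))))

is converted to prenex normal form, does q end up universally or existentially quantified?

existential

Eliminate → and ↔ using ¬ and ∨.
  ¬((∀i ∀m (¬¬G(i) ∨ G(m))) ∨ (∀q ∃l (¬G(l) ∨ ¬G(q))))
Drive negations inward (¬∀x A ≡ ∃x ¬A, ¬∃x A ≡ ∀x ¬A, De Morgan for ∧/∨):
  (∃i ∃m (¬G(i) ∧ ¬G(m))) ∧ (∃q ∀l (G(l) ∧ G(q)))
Extract every quantifier outward, since the variables are now distinct and don't occur free across branches:
  ∃i ∃m ∃q ∀l (¬G(i) ∧ ¬G(m) ∧ G(l) ∧ G(q))
The quantifier ∀q sits under an odd number of negations (counting the antecedent side of each →), so it flips to ∃q.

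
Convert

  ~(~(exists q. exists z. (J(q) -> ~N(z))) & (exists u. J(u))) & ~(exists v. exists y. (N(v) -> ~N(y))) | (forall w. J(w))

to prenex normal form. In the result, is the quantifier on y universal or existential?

First replace A → B with ¬A ∨ B.
  ~(~(exists q. exists z. (~J(q) | ~N(z))) & (exists u. J(u))) & ~(exists v. exists y. (~N(v) | ~N(y))) | (forall w. J(w))
Push ¬ through the quantifiers and connectives to reach negation normal form:
  ((exists q. exists z. (~J(q) | ~N(z))) | (forall u. ~J(u))) & (forall v. forall y. (N(v) & N(y))) | (forall w. J(w))
Pull the quantifiers to the front (each side's bound variable is not free in the other side):
  exists q. exists z. forall u. forall v. forall y. forall w. ((~J(q) | ~N(z) | ~J(u)) & N(v) & N(y) | J(w))
The quantifier exists y sits under an odd number of negations (counting the antecedent side of each →), so it flips to forall y.

universal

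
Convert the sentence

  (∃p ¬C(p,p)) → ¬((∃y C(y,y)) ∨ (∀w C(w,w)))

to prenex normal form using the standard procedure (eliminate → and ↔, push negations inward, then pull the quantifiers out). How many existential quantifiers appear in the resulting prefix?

1

Eliminate → and ↔ using ¬ and ∨.
  ¬(∃p ¬C(p,p)) ∨ ¬((∃y C(y,y)) ∨ (∀w C(w,w)))
Drive negations inward (¬∀x A ≡ ∃x ¬A, ¬∃x A ≡ ∀x ¬A, De Morgan for ∧/∨):
  (∀p C(p,p)) ∨ (∀y ¬C(y,y)) ∧ (∃w ¬C(w,w))
All bound variables are already distinct, so no renaming is needed.
Extract every quantifier outward, since the variables are now distinct and don't occur free across branches:
  ∀p ∀y ∃w (C(p,p) ∨ ¬C(y,y) ∧ ¬C(w,w))
The prefix is ∀p ∀y ∃w: 2 universal, 1 existential.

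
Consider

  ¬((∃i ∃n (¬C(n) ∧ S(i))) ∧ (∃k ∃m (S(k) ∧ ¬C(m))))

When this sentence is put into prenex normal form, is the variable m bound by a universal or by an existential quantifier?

universal

Drive negations inward (¬∀x A ≡ ∃x ¬A, ¬∃x A ≡ ∀x ¬A, De Morgan for ∧/∨):
  (∀i ∀n (C(n) ∨ ¬S(i))) ∨ (∀k ∀m (¬S(k) ∨ C(m)))
Pull the quantifiers to the front (each side's bound variable is not free in the other side):
  ∀i ∀n ∀k ∀m (C(n) ∨ ¬S(i) ∨ ¬S(k) ∨ C(m))
The quantifier ∃m sits under an odd number of negations, so it flips to ∀m.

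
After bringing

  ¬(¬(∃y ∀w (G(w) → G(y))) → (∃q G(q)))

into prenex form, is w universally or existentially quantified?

existential

Eliminate → and ↔ using ¬ and ∨.
  ¬(¬¬(∃y ∀w (¬G(w) ∨ G(y))) ∨ (∃q G(q)))
Move each ¬ inward, flipping quantifiers it crosses:
  (∀y ∃w (G(w) ∧ ¬G(y))) ∧ (∀q ¬G(q))
All bound variables are already distinct, so no renaming is needed.
Finally move all quantifiers to the prefix:
  ∀y ∃w ∀q (G(w) ∧ ¬G(y) ∧ ¬G(q))
The quantifier ∀w sits under an odd number of negations (counting the antecedent side of each →), so it flips to ∃w.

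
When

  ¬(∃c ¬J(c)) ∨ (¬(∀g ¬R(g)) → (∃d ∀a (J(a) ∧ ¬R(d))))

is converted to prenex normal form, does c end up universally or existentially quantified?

universal

Eliminate → and ↔ using ¬ and ∨.
  ¬(∃c ¬J(c)) ∨ ¬¬(∀g ¬R(g)) ∨ (∃d ∀a (J(a) ∧ ¬R(d)))
Move each ¬ inward, flipping quantifiers it crosses:
  (∀c J(c)) ∨ (∀g ¬R(g)) ∨ (∃d ∀a (J(a) ∧ ¬R(d)))
All bound variables are already distinct, so no renaming is needed.
Finally move all quantifiers to the prefix:
  ∀c ∀g ∃d ∀a (J(c) ∨ ¬R(g) ∨ J(a) ∧ ¬R(d))
The quantifier ∃c sits under an odd number of negations (counting the antecedent side of each →), so it flips to ∀c.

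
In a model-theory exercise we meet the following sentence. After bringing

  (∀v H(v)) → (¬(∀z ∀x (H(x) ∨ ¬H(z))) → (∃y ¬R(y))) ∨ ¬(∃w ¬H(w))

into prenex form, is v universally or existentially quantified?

existential

First replace A → B with ¬A ∨ B.
  ¬(∀v H(v)) ∨ ¬¬(∀z ∀x (H(x) ∨ ¬H(z))) ∨ (∃y ¬R(y)) ∨ ¬(∃w ¬H(w))
Move each ¬ inward, flipping quantifiers it crosses:
  (∃v ¬H(v)) ∨ (∀z ∀x (H(x) ∨ ¬H(z))) ∨ (∃y ¬R(y)) ∨ (∀w H(w))
Finally move all quantifiers to the prefix:
  ∃v ∀z ∀x ∃y ∀w (¬H(v) ∨ H(x) ∨ ¬H(z) ∨ ¬R(y) ∨ H(w))
The quantifier ∀v sits under an odd number of negations (counting the antecedent side of each →), so it flips to ∃v.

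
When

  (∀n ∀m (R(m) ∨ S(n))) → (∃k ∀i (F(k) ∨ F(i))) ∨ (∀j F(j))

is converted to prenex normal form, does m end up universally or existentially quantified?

Eliminate → and ↔ using ¬ and ∨.
  ¬(∀n ∀m (R(m) ∨ S(n))) ∨ (∃k ∀i (F(k) ∨ F(i))) ∨ (∀j F(j))
Move each ¬ inward, flipping quantifiers it crosses:
  (∃n ∃m (¬R(m) ∧ ¬S(n))) ∨ (∃k ∀i (F(k) ∨ F(i))) ∨ (∀j F(j))
All bound variables are already distinct, so no renaming is needed.
Pull the quantifiers to the front (each side's bound variable is not free in the other side):
  ∃n ∃m ∃k ∀i ∀j (¬R(m) ∧ ¬S(n) ∨ F(k) ∨ F(i) ∨ F(j))
The quantifier ∀m sits under an odd number of negations (counting the antecedent side of each →), so it flips to ∃m.

existential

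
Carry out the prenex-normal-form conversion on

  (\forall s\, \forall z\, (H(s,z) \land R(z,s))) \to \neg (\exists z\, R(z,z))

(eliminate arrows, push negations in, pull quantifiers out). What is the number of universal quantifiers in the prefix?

1

Rewrite implications/biconditionals: A → B as ¬A ∨ B.
  \neg (\forall s\, \forall z\, (H(s,z) \land R(z,s))) \lor \neg (\exists z\, R(z,z))
Move each ¬ inward, flipping quantifiers it crosses:
  (\exists s\, \exists z\, (\neg H(s,z) \lor \neg R(z,s))) \lor (\forall z\, \neg R(z,z))
Standardize variables apart so no two quantifiers bind the same name: z↦w.
  (\exists s\, \exists z\, (\neg H(s,z) \lor \neg R(z,s))) \lor (\forall w\, \neg R(w,w))
Pull the quantifiers to the front (each side's bound variable is not free in the other side):
  \exists s\, \exists z\, \forall w\, (\neg H(s,z) \lor \neg R(z,s) \lor \neg R(w,w))
The prefix is \exists s \exists z \forall w: 1 universal, 2 existential.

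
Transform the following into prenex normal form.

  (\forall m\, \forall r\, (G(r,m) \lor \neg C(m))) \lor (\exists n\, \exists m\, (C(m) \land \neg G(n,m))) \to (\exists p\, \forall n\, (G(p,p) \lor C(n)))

\exists m\, \exists r\, \forall n\, \forall c\, \exists p\, \forall w1\, (\neg G(r,m) \land C(m) \land (\neg C(c) \lor G(n,c)) \lor G(p,p) \lor C(w1))

Rewrite implications/biconditionals: A → B as ¬A ∨ B.
  \neg ((\forall m\, \forall r\, (G(r,m) \lor \neg C(m))) \lor (\exists n\, \exists m\, (C(m) \land \neg G(n,m)))) \lor (\exists p\, \forall n\, (G(p,p) \lor C(n)))
Push ¬ through the quantifiers and connectives to reach negation normal form:
  (\exists m\, \exists r\, (\neg G(r,m) \land C(m))) \land (\forall n\, \forall m\, (\neg C(m) \lor G(n,m))) \lor (\exists p\, \forall n\, (G(p,p) \lor C(n)))
Standardize variables apart so no two quantifiers bind the same name: m↦c, n↦w1.
  (\exists m\, \exists r\, (\neg G(r,m) \land C(m))) \land (\forall n\, \forall c\, (\neg C(c) \lor G(n,c))) \lor (\exists p\, \forall w1\, (G(p,p) \lor C(w1)))
Extract every quantifier outward, since the variables are now distinct and don't occur free across branches:
  \exists m\, \exists r\, \forall n\, \forall c\, \exists p\, \forall w1\, (\neg G(r,m) \land C(m) \land (\neg C(c) \lor G(n,c)) \lor G(p,p) \lor C(w1))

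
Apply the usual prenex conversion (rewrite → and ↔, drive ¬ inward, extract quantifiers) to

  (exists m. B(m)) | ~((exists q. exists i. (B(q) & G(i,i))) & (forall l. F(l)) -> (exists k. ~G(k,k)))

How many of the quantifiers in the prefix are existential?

First replace A → B with ¬A ∨ B.
  (exists m. B(m)) | ~(~((exists q. exists i. (B(q) & G(i,i))) & (forall l. F(l))) | (exists k. ~G(k,k)))
Drive negations inward (¬∀x A ≡ ∃x ¬A, ¬∃x A ≡ ∀x ¬A, De Morgan for ∧/∨):
  (exists m. B(m)) | (exists q. exists i. (B(q) & G(i,i))) & (forall l. F(l)) & (forall k. G(k,k))
All bound variables are already distinct, so no renaming is needed.
Pull the quantifiers to the front (each side's bound variable is not free in the other side):
  exists m. exists q. exists i. forall l. forall k. (B(m) | B(q) & G(i,i) & F(l) & G(k,k))
The prefix is exists m exists q exists i forall l forall k: 2 universal, 3 existential.

3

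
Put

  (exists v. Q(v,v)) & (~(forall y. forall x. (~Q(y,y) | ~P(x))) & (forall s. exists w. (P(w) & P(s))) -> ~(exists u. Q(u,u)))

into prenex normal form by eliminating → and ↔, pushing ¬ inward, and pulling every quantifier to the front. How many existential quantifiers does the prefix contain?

2

Rewrite implications/biconditionals: A → B as ¬A ∨ B.
  (exists v. Q(v,v)) & (~(~(forall y. forall x. (~Q(y,y) | ~P(x))) & (forall s. exists w. (P(w) & P(s)))) | ~(exists u. Q(u,u)))
Move each ¬ inward, flipping quantifiers it crosses:
  (exists v. Q(v,v)) & ((forall y. forall x. (~Q(y,y) | ~P(x))) | (exists s. forall w. (~P(w) | ~P(s))) | (forall u. ~Q(u,u)))
All bound variables are already distinct, so no renaming is needed.
Finally move all quantifiers to the prefix:
  exists v. forall y. forall x. exists s. forall w. forall u. (Q(v,v) & (~Q(y,y) | ~P(x) | ~P(w) | ~P(s) | ~Q(u,u)))
The prefix is exists v forall y forall x exists s forall w forall u: 4 universal, 2 existential.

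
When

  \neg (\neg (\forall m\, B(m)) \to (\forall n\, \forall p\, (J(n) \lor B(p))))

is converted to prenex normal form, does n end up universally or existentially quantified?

existential

First replace A → B with ¬A ∨ B.
  \neg (\neg \neg (\forall m\, B(m)) \lor (\forall n\, \forall p\, (J(n) \lor B(p))))
Push ¬ through the quantifiers and connectives to reach negation normal form:
  (\exists m\, \neg B(m)) \land (\exists n\, \exists p\, (\neg J(n) \land \neg B(p)))
All bound variables are already distinct, so no renaming is needed.
Finally move all quantifiers to the prefix:
  \exists m\, \exists n\, \exists p\, (\neg B(m) \land \neg J(n) \land \neg B(p))
The quantifier \forall n sits under an odd number of negations (counting the antecedent side of each →), so it flips to \exists n.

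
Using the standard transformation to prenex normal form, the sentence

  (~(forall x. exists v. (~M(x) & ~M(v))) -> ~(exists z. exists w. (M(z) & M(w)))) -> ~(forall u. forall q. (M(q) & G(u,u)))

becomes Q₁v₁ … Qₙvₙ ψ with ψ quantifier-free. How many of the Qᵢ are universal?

Eliminate → and ↔ using ¬ and ∨.
  ~(~~(forall x. exists v. (~M(x) & ~M(v))) | ~(exists z. exists w. (M(z) & M(w)))) | ~(forall u. forall q. (M(q) & G(u,u)))
Move each ¬ inward, flipping quantifiers it crosses:
  (exists x. forall v. (M(x) | M(v))) & (exists z. exists w. (M(z) & M(w))) | (exists u. exists q. (~M(q) | ~G(u,u)))
All bound variables are already distinct, so no renaming is needed.
Pull the quantifiers to the front (each side's bound variable is not free in the other side):
  exists x. forall v. exists z. exists w. exists u. exists q. ((M(x) | M(v)) & M(z) & M(w) | ~M(q) | ~G(u,u))
The prefix is exists x forall v exists z exists w exists u exists q: 1 universal, 5 existential.

1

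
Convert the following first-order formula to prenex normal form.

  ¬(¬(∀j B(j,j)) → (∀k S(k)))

∃j ∃k (¬B(j,j) ∧ ¬S(k))

Eliminate → and ↔ using ¬ and ∨.
  ¬(¬¬(∀j B(j,j)) ∨ (∀k S(k)))
Move each ¬ inward, flipping quantifiers it crosses:
  (∃j ¬B(j,j)) ∧ (∃k ¬S(k))
All bound variables are already distinct, so no renaming is needed.
Pull the quantifiers to the front (each side's bound variable is not free in the other side):
  ∃j ∃k (¬B(j,j) ∧ ¬S(k))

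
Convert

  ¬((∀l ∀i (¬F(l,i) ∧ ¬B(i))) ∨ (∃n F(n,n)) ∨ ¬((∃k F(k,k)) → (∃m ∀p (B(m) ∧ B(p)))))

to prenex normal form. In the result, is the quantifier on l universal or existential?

First replace A → B with ¬A ∨ B.
  ¬((∀l ∀i (¬F(l,i) ∧ ¬B(i))) ∨ (∃n F(n,n)) ∨ ¬(¬(∃k F(k,k)) ∨ (∃m ∀p (B(m) ∧ B(p)))))
Drive negations inward (¬∀x A ≡ ∃x ¬A, ¬∃x A ≡ ∀x ¬A, De Morgan for ∧/∨):
  (∃l ∃i (F(l,i) ∨ B(i))) ∧ (∀n ¬F(n,n)) ∧ ((∀k ¬F(k,k)) ∨ (∃m ∀p (B(m) ∧ B(p))))
All bound variables are already distinct, so no renaming is needed.
Finally move all quantifiers to the prefix:
  ∃l ∃i ∀n ∀k ∃m ∀p ((F(l,i) ∨ B(i)) ∧ ¬F(n,n) ∧ (¬F(k,k) ∨ B(m) ∧ B(p)))
The quantifier ∀l sits under an odd number of negations (counting the antecedent side of each →), so it flips to ∃l.

existential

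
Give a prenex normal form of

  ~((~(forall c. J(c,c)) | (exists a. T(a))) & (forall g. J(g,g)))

Drive negations inward (¬∀x A ≡ ∃x ¬A, ¬∃x A ≡ ∀x ¬A, De Morgan for ∧/∨):
  (forall c. J(c,c)) & (forall a. ~T(a)) | (exists g. ~J(g,g))
Extract every quantifier outward, since the variables are now distinct and don't occur free across branches:
  forall c. forall a. exists g. (J(c,c) & ~T(a) | ~J(g,g))

forall c. forall a. exists g. (J(c,c) & ~T(a) | ~J(g,g))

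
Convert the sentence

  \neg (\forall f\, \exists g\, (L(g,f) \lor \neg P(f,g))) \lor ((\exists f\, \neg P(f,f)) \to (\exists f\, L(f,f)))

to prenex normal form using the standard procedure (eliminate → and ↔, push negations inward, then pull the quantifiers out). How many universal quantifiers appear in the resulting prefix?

First replace A → B with ¬A ∨ B.
  \neg (\forall f\, \exists g\, (L(g,f) \lor \neg P(f,g))) \lor \neg (\exists f\, \neg P(f,f)) \lor (\exists f\, L(f,f))
Move each ¬ inward, flipping quantifiers it crosses:
  (\exists f\, \forall g\, (\neg L(g,f) \land P(f,g))) \lor (\forall f\, P(f,f)) \lor (\exists f\, L(f,f))
Standardize variables apart so no two quantifiers bind the same name: f↦w, f↦c.
  (\exists f\, \forall g\, (\neg L(g,f) \land P(f,g))) \lor (\forall w\, P(w,w)) \lor (\exists c\, L(c,c))
Finally move all quantifiers to the prefix:
  \exists f\, \forall g\, \forall w\, \exists c\, (\neg L(g,f) \land P(f,g) \lor P(w,w) \lor L(c,c))
The prefix is \exists f \forall g \forall w \exists c: 2 universal, 2 existential.

2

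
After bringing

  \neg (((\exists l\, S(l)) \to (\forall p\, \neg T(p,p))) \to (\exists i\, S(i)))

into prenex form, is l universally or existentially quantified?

universal

Eliminate → and ↔ using ¬ and ∨.
  \neg (\neg (\neg (\exists l\, S(l)) \lor (\forall p\, \neg T(p,p))) \lor (\exists i\, S(i)))
Push ¬ through the quantifiers and connectives to reach negation normal form:
  ((\forall l\, \neg S(l)) \lor (\forall p\, \neg T(p,p))) \land (\forall i\, \neg S(i))
All bound variables are already distinct, so no renaming is needed.
Pull the quantifiers to the front (each side's bound variable is not free in the other side):
  \forall l\, \forall p\, \forall i\, ((\neg S(l) \lor \neg T(p,p)) \land \neg S(i))
The quantifier \exists l sits under an odd number of negations (counting the antecedent side of each →), so it flips to \forall l.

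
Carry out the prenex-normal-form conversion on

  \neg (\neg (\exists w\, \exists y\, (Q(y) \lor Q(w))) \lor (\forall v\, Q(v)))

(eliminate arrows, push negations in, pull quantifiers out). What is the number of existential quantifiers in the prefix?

3

Drive negations inward (¬∀x A ≡ ∃x ¬A, ¬∃x A ≡ ∀x ¬A, De Morgan for ∧/∨):
  (\exists w\, \exists y\, (Q(y) \lor Q(w))) \land (\exists v\, \neg Q(v))
All bound variables are already distinct, so no renaming is needed.
Pull the quantifiers to the front (each side's bound variable is not free in the other side):
  \exists w\, \exists y\, \exists v\, ((Q(y) \lor Q(w)) \land \neg Q(v))
The prefix is \exists w \exists y \exists v: 0 universal, 3 existential.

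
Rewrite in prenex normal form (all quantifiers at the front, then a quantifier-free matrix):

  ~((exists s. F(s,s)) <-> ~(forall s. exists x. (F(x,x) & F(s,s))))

exists s. forall y1. exists x. exists a. forall w1. forall q. (F(s,s) & F(x,x) & F(y1,y1) | (~F(w1,w1) | ~F(a,a)) & ~F(q,q))

Rewrite implications/biconditionals: A → B as ¬A ∨ B; A ↔ B as (¬A ∨ B) ∧ (¬B ∨ A).
  ~((~(exists s. F(s,s)) | ~(forall s. exists x. (F(x,x) & F(s,s)))) & (~~(forall s. exists x. (F(x,x) & F(s,s))) | (exists s. F(s,s))))
Move each ¬ inward, flipping quantifiers it crosses:
  (exists s. F(s,s)) & (forall s. exists x. (F(x,x) & F(s,s))) | (exists s. forall x. (~F(x,x) | ~F(s,s))) & (forall s. ~F(s,s))
Give each quantifier a distinct variable: s↦y1, s↦a, x↦w1, s↦q.
  (exists s. F(s,s)) & (forall y1. exists x. (F(x,x) & F(y1,y1))) | (exists a. forall w1. (~F(w1,w1) | ~F(a,a))) & (forall q. ~F(q,q))
Extract every quantifier outward, since the variables are now distinct and don't occur free across branches:
  exists s. forall y1. exists x. exists a. forall w1. forall q. (F(s,s) & F(x,x) & F(y1,y1) | (~F(w1,w1) | ~F(a,a)) & ~F(q,q))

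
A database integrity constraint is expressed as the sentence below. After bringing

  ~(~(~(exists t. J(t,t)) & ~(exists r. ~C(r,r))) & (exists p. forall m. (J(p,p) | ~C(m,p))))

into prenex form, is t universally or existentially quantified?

Move each ¬ inward, flipping quantifiers it crosses:
  (forall t. ~J(t,t)) & (forall r. C(r,r)) | (forall p. exists m. (~J(p,p) & C(m,p)))
All bound variables are already distinct, so no renaming is needed.
Finally move all quantifiers to the prefix:
  forall t. forall r. forall p. exists m. (~J(t,t) & C(r,r) | ~J(p,p) & C(m,p))
The quantifier exists t sits under an odd number of negations, so it flips to forall t.

universal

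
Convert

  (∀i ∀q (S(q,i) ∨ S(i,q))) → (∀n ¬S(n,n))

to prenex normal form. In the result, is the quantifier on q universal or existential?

First replace A → B with ¬A ∨ B.
  ¬(∀i ∀q (S(q,i) ∨ S(i,q))) ∨ (∀n ¬S(n,n))
Push ¬ through the quantifiers and connectives to reach negation normal form:
  (∃i ∃q (¬S(q,i) ∧ ¬S(i,q))) ∨ (∀n ¬S(n,n))
All bound variables are already distinct, so no renaming is needed.
Finally move all quantifiers to the prefix:
  ∃i ∃q ∀n (¬S(q,i) ∧ ¬S(i,q) ∨ ¬S(n,n))
The quantifier ∀q sits under an odd number of negations (counting the antecedent side of each →), so it flips to ∃q.

existential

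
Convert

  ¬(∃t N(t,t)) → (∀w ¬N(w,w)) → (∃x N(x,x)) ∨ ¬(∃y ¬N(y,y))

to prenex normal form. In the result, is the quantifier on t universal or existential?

existential

Eliminate → and ↔ using ¬ and ∨.
  ¬¬(∃t N(t,t)) ∨ ¬(∀w ¬N(w,w)) ∨ (∃x N(x,x)) ∨ ¬(∃y ¬N(y,y))
Drive negations inward (¬∀x A ≡ ∃x ¬A, ¬∃x A ≡ ∀x ¬A, De Morgan for ∧/∨):
  (∃t N(t,t)) ∨ (∃w N(w,w)) ∨ (∃x N(x,x)) ∨ (∀y N(y,y))
All bound variables are already distinct, so no renaming is needed.
Finally move all quantifiers to the prefix:
  ∃t ∃w ∃x ∀y (N(t,t) ∨ N(w,w) ∨ N(x,x) ∨ N(y,y))
The quantifier ∃t sits under an even number of negations (counting the antecedent side of each →), so it remains existential.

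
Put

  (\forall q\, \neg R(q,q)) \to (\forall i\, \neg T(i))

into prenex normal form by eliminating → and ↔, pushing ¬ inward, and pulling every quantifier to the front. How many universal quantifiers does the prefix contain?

First replace A → B with ¬A ∨ B.
  \neg (\forall q\, \neg R(q,q)) \lor (\forall i\, \neg T(i))
Drive negations inward (¬∀x A ≡ ∃x ¬A, ¬∃x A ≡ ∀x ¬A, De Morgan for ∧/∨):
  (\exists q\, R(q,q)) \lor (\forall i\, \neg T(i))
Pull the quantifiers to the front (each side's bound variable is not free in the other side):
  \exists q\, \forall i\, (R(q,q) \lor \neg T(i))
The prefix is \exists q \forall i: 1 universal, 1 existential.

1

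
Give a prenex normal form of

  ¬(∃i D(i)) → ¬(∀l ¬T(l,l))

Rewrite implications/biconditionals: A → B as ¬A ∨ B.
  ¬¬(∃i D(i)) ∨ ¬(∀l ¬T(l,l))
Push ¬ through the quantifiers and connectives to reach negation normal form:
  (∃i D(i)) ∨ (∃l T(l,l))
All bound variables are already distinct, so no renaming is needed.
Pull the quantifiers to the front (each side's bound variable is not free in the other side):
  ∃i ∃l (D(i) ∨ T(l,l))

∃i ∃l (D(i) ∨ T(l,l))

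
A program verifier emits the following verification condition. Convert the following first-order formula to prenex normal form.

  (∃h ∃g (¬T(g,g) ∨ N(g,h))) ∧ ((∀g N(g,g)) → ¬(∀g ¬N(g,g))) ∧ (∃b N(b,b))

First replace A → B with ¬A ∨ B.
  (∃h ∃g (¬T(g,g) ∨ N(g,h))) ∧ (¬(∀g N(g,g)) ∨ ¬(∀g ¬N(g,g))) ∧ (∃b N(b,b))
Move each ¬ inward, flipping quantifiers it crosses:
  (∃h ∃g (¬T(g,g) ∨ N(g,h))) ∧ ((∃g ¬N(g,g)) ∨ (∃g N(g,g))) ∧ (∃b N(b,b))
Standardize variables apart so no two quantifiers bind the same name: g↦q, g↦s.
  (∃h ∃g (¬T(g,g) ∨ N(g,h))) ∧ ((∃q ¬N(q,q)) ∨ (∃s N(s,s))) ∧ (∃b N(b,b))
Extract every quantifier outward, since the variables are now distinct and don't occur free across branches:
  ∃h ∃g ∃q ∃s ∃b ((¬T(g,g) ∨ N(g,h)) ∧ (¬N(q,q) ∨ N(s,s)) ∧ N(b,b))

∃h ∃g ∃q ∃s ∃b ((¬T(g,g) ∨ N(g,h)) ∧ (¬N(q,q) ∨ N(s,s)) ∧ N(b,b))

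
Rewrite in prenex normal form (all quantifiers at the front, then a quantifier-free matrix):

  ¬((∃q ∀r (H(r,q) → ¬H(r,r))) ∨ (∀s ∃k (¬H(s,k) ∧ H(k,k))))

∀q ∃r ∃s ∀k (H(r,q) ∧ H(r,r) ∧ (H(s,k) ∨ ¬H(k,k)))

First replace A → B with ¬A ∨ B.
  ¬((∃q ∀r (¬H(r,q) ∨ ¬H(r,r))) ∨ (∀s ∃k (¬H(s,k) ∧ H(k,k))))
Move each ¬ inward, flipping quantifiers it crosses:
  (∀q ∃r (H(r,q) ∧ H(r,r))) ∧ (∃s ∀k (H(s,k) ∨ ¬H(k,k)))
All bound variables are already distinct, so no renaming is needed.
Extract every quantifier outward, since the variables are now distinct and don't occur free across branches:
  ∀q ∃r ∃s ∀k (H(r,q) ∧ H(r,r) ∧ (H(s,k) ∨ ¬H(k,k)))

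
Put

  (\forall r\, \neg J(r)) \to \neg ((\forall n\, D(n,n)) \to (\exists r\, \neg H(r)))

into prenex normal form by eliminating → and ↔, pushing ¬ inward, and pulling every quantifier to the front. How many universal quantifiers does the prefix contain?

2

Rewrite implications/biconditionals: A → B as ¬A ∨ B.
  \neg (\forall r\, \neg J(r)) \lor \neg (\neg (\forall n\, D(n,n)) \lor (\exists r\, \neg H(r)))
Push ¬ through the quantifiers and connectives to reach negation normal form:
  (\exists r\, J(r)) \lor (\forall n\, D(n,n)) \land (\forall r\, H(r))
Rename bound variables to avoid capture: r↦a.
  (\exists r\, J(r)) \lor (\forall n\, D(n,n)) \land (\forall a\, H(a))
Finally move all quantifiers to the prefix:
  \exists r\, \forall n\, \forall a\, (J(r) \lor D(n,n) \land H(a))
The prefix is \exists r \forall n \forall a: 2 universal, 1 existential.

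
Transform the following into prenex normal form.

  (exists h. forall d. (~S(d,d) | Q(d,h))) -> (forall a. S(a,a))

forall h. exists d. forall a. (S(d,d) & ~Q(d,h) | S(a,a))

Eliminate → and ↔ using ¬ and ∨.
  ~(exists h. forall d. (~S(d,d) | Q(d,h))) | (forall a. S(a,a))
Push ¬ through the quantifiers and connectives to reach negation normal form:
  (forall h. exists d. (S(d,d) & ~Q(d,h))) | (forall a. S(a,a))
All bound variables are already distinct, so no renaming is needed.
Extract every quantifier outward, since the variables are now distinct and don't occur free across branches:
  forall h. exists d. forall a. (S(d,d) & ~Q(d,h) | S(a,a))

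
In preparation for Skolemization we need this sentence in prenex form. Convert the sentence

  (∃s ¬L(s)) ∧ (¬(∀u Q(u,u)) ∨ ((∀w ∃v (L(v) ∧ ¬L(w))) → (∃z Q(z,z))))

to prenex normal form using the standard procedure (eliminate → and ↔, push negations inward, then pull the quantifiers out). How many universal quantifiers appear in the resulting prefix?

First replace A → B with ¬A ∨ B.
  (∃s ¬L(s)) ∧ (¬(∀u Q(u,u)) ∨ ¬(∀w ∃v (L(v) ∧ ¬L(w))) ∨ (∃z Q(z,z)))
Move each ¬ inward, flipping quantifiers it crosses:
  (∃s ¬L(s)) ∧ ((∃u ¬Q(u,u)) ∨ (∃w ∀v (¬L(v) ∨ L(w))) ∨ (∃z Q(z,z)))
All bound variables are already distinct, so no renaming is needed.
Pull the quantifiers to the front (each side's bound variable is not free in the other side):
  ∃s ∃u ∃w ∀v ∃z (¬L(s) ∧ (¬Q(u,u) ∨ ¬L(v) ∨ L(w) ∨ Q(z,z)))
The prefix is ∃s ∃u ∃w ∀v ∃z: 1 universal, 4 existential.

1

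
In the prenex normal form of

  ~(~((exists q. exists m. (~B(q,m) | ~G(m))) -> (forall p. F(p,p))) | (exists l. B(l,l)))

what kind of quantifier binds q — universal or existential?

universal

Eliminate → and ↔ using ¬ and ∨.
  ~(~(~(exists q. exists m. (~B(q,m) | ~G(m))) | (forall p. F(p,p))) | (exists l. B(l,l)))
Move each ¬ inward, flipping quantifiers it crosses:
  ((forall q. forall m. (B(q,m) & G(m))) | (forall p. F(p,p))) & (forall l. ~B(l,l))
Extract every quantifier outward, since the variables are now distinct and don't occur free across branches:
  forall q. forall m. forall p. forall l. ((B(q,m) & G(m) | F(p,p)) & ~B(l,l))
The quantifier exists q sits under an odd number of negations (counting the antecedent side of each →), so it flips to forall q.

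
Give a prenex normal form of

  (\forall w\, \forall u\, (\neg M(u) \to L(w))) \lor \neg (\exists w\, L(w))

First replace A → B with ¬A ∨ B.
  (\forall w\, \forall u\, (\neg \neg M(u) \lor L(w))) \lor \neg (\exists w\, L(w))
Push ¬ through the quantifiers and connectives to reach negation normal form:
  (\forall w\, \forall u\, (M(u) \lor L(w))) \lor (\forall w\, \neg L(w))
Rename bound variables to avoid capture: w↦y1.
  (\forall w\, \forall u\, (M(u) \lor L(w))) \lor (\forall y1\, \neg L(y1))
Extract every quantifier outward, since the variables are now distinct and don't occur free across branches:
  \forall w\, \forall u\, \forall y1\, (M(u) \lor L(w) \lor \neg L(y1))

\forall w\, \forall u\, \forall y1\, (M(u) \lor L(w) \lor \neg L(y1))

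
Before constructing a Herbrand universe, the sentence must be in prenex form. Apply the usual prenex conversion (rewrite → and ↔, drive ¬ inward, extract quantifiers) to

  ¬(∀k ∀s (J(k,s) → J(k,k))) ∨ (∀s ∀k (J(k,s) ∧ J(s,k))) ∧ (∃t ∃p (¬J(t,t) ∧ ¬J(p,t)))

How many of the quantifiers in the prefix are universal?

First replace A → B with ¬A ∨ B.
  ¬(∀k ∀s (¬J(k,s) ∨ J(k,k))) ∨ (∀s ∀k (J(k,s) ∧ J(s,k))) ∧ (∃t ∃p (¬J(t,t) ∧ ¬J(p,t)))
Move each ¬ inward, flipping quantifiers it crosses:
  (∃k ∃s (J(k,s) ∧ ¬J(k,k))) ∨ (∀s ∀k (J(k,s) ∧ J(s,k))) ∧ (∃t ∃p (¬J(t,t) ∧ ¬J(p,t)))
Give each quantifier a distinct variable: s↦w, k↦c.
  (∃k ∃s (J(k,s) ∧ ¬J(k,k))) ∨ (∀w ∀c (J(c,w) ∧ J(w,c))) ∧ (∃t ∃p (¬J(t,t) ∧ ¬J(p,t)))
Finally move all quantifiers to the prefix:
  ∃k ∃s ∀w ∀c ∃t ∃p (J(k,s) ∧ ¬J(k,k) ∨ J(c,w) ∧ J(w,c) ∧ ¬J(t,t) ∧ ¬J(p,t))
The prefix is ∃k ∃s ∀w ∀c ∃t ∃p: 2 universal, 4 existential.

2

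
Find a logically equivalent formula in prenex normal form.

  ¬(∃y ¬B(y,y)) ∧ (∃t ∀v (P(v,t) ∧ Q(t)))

∀y ∃t ∀v (B(y,y) ∧ P(v,t) ∧ Q(t))

Drive negations inward (¬∀x A ≡ ∃x ¬A, ¬∃x A ≡ ∀x ¬A, De Morgan for ∧/∨):
  (∀y B(y,y)) ∧ (∃t ∀v (P(v,t) ∧ Q(t)))
All bound variables are already distinct, so no renaming is needed.
Extract every quantifier outward, since the variables are now distinct and don't occur free across branches:
  ∀y ∃t ∀v (B(y,y) ∧ P(v,t) ∧ Q(t))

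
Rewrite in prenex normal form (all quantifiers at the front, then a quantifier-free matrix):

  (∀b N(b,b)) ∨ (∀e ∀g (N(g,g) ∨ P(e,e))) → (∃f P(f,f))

∃b ∃e ∃g ∃f (¬N(b,b) ∧ ¬N(g,g) ∧ ¬P(e,e) ∨ P(f,f))

First replace A → B with ¬A ∨ B.
  ¬((∀b N(b,b)) ∨ (∀e ∀g (N(g,g) ∨ P(e,e)))) ∨ (∃f P(f,f))
Move each ¬ inward, flipping quantifiers it crosses:
  (∃b ¬N(b,b)) ∧ (∃e ∃g (¬N(g,g) ∧ ¬P(e,e))) ∨ (∃f P(f,f))
All bound variables are already distinct, so no renaming is needed.
Finally move all quantifiers to the prefix:
  ∃b ∃e ∃g ∃f (¬N(b,b) ∧ ¬N(g,g) ∧ ¬P(e,e) ∨ P(f,f))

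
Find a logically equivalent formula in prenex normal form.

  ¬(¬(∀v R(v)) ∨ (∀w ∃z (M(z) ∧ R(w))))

∀v ∃w ∀z (R(v) ∧ (¬M(z) ∨ ¬R(w)))

Move each ¬ inward, flipping quantifiers it crosses:
  (∀v R(v)) ∧ (∃w ∀z (¬M(z) ∨ ¬R(w)))
Extract every quantifier outward, since the variables are now distinct and don't occur free across branches:
  ∀v ∃w ∀z (R(v) ∧ (¬M(z) ∨ ¬R(w)))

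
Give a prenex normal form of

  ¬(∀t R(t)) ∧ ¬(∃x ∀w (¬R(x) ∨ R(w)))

∃t ∀x ∃w (¬R(t) ∧ R(x) ∧ ¬R(w))

Push ¬ through the quantifiers and connectives to reach negation normal form:
  (∃t ¬R(t)) ∧ (∀x ∃w (R(x) ∧ ¬R(w)))
Extract every quantifier outward, since the variables are now distinct and don't occur free across branches:
  ∃t ∀x ∃w (¬R(t) ∧ R(x) ∧ ¬R(w))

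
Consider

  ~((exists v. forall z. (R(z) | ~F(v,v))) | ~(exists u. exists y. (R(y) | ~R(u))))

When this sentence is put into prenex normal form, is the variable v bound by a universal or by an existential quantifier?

universal

Drive negations inward (¬∀x A ≡ ∃x ¬A, ¬∃x A ≡ ∀x ¬A, De Morgan for ∧/∨):
  (forall v. exists z. (~R(z) & F(v,v))) & (exists u. exists y. (R(y) | ~R(u)))
Finally move all quantifiers to the prefix:
  forall v. exists z. exists u. exists y. (~R(z) & F(v,v) & (R(y) | ~R(u)))
The quantifier exists v sits under an odd number of negations, so it flips to forall v.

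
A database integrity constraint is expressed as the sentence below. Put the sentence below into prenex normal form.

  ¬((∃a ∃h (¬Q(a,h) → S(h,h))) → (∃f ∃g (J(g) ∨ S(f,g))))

∃a ∃h ∀f ∀g ((Q(a,h) ∨ S(h,h)) ∧ ¬J(g) ∧ ¬S(f,g))

Rewrite implications/biconditionals: A → B as ¬A ∨ B.
  ¬(¬(∃a ∃h (¬¬Q(a,h) ∨ S(h,h))) ∨ (∃f ∃g (J(g) ∨ S(f,g))))
Push ¬ through the quantifiers and connectives to reach negation normal form:
  (∃a ∃h (Q(a,h) ∨ S(h,h))) ∧ (∀f ∀g (¬J(g) ∧ ¬S(f,g)))
All bound variables are already distinct, so no renaming is needed.
Pull the quantifiers to the front (each side's bound variable is not free in the other side):
  ∃a ∃h ∀f ∀g ((Q(a,h) ∨ S(h,h)) ∧ ¬J(g) ∧ ¬S(f,g))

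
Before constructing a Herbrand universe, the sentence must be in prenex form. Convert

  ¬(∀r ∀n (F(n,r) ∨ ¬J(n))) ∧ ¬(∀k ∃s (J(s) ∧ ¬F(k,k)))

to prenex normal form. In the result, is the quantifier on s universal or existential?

universal

Move each ¬ inward, flipping quantifiers it crosses:
  (∃r ∃n (¬F(n,r) ∧ J(n))) ∧ (∃k ∀s (¬J(s) ∨ F(k,k)))
All bound variables are already distinct, so no renaming is needed.
Pull the quantifiers to the front (each side's bound variable is not free in the other side):
  ∃r ∃n ∃k ∀s (¬F(n,r) ∧ J(n) ∧ (¬J(s) ∨ F(k,k)))
The quantifier ∃s sits under an odd number of negations, so it flips to ∀s.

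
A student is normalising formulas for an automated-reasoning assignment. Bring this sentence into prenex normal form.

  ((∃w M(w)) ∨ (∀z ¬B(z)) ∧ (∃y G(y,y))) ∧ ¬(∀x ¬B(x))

∃w ∀z ∃y ∃x ((M(w) ∨ ¬B(z) ∧ G(y,y)) ∧ B(x))

Drive negations inward (¬∀x A ≡ ∃x ¬A, ¬∃x A ≡ ∀x ¬A, De Morgan for ∧/∨):
  ((∃w M(w)) ∨ (∀z ¬B(z)) ∧ (∃y G(y,y))) ∧ (∃x B(x))
All bound variables are already distinct, so no renaming is needed.
Extract every quantifier outward, since the variables are now distinct and don't occur free across branches:
  ∃w ∀z ∃y ∃x ((M(w) ∨ ¬B(z) ∧ G(y,y)) ∧ B(x))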